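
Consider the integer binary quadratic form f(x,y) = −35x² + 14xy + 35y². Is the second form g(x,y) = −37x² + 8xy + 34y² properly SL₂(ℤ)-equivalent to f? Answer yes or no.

D₁ = 5096, D₂ = 5096
river cycle of f (length 6): (35, 56, -14), (-14, 56, 35), (35, 14, -35), (-35, 56, 14), (14, 56, -35), (-35, 14, 35)
river cycle of g (length 18): (34, 60, -11), (-11, 50, 59), (59, 68, -2), (-2, 68, 59), (59, 50, -11), (-11, 60, 34), (34, 8, -37), (-37, 66, 5), (5, 64, -50), (-50, 36, 19), … (8 more)
cycles differ ⇒ inequivalent

no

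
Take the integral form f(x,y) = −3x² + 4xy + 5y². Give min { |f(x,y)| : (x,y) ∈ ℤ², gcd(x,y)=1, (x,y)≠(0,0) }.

river: ρ → (5,6,-2)
river: ρ → (-2,6,5)
river: ρ → (5,4,-3)
river: ρ → (-3,8,1)
river: ρ → (1,8,-3)
river: ρ → (-3,4,5)
closes: descent 0, river 6
min |a| on river = 1

1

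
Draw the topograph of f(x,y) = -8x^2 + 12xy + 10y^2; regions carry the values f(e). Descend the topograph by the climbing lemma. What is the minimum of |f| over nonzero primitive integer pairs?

river: ρ → (10,8,-10)
river: ρ → (-10,12,8)
river: ρ → (8,20,-2)
river: ρ → (-2,20,8)
river: ρ → (8,12,-10)
river: ρ → (-10,8,10)
river: ρ → (10,12,-8)
river: ρ → (-8,20,2)
river: ρ → (2,20,-8)
river: ρ → (-8,12,10)
closes: descent 0, river 10
min |a| on river = 2

2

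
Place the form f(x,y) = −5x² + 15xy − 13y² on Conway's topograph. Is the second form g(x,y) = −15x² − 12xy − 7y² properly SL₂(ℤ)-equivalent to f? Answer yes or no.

D₁ = -35, D₂ = -276
discriminants differ ⇒ not SL₂(ℤ)-equivalent

no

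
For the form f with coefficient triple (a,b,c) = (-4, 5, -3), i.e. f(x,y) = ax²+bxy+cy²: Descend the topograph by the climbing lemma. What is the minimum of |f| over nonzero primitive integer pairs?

translate: b→3 (≡-5 mod 8), so (4,-5,3)→(4,3,2)
flip: (4,3,2)→(2,-3,4)
translate: b→1 (≡-3 mod 4), so (2,-3,4)→(2,1,3)
reduced (well bottom): (2,1,3) with a≤c, −a<b≤a
well minimum |f| = |-2| = 2 (negative-definite)

2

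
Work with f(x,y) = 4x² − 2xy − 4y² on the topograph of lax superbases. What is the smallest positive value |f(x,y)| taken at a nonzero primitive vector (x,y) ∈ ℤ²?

descent: ρ → (-4,2,4)  [lands on river]
river: ρ → (4,6,-2)
river: ρ → (-2,6,4)
river: ρ → (4,2,-4)
river: ρ → (-4,6,2)
river: ρ → (2,6,-4)
closes: descent 1, river 6
min |a| on river = 2

2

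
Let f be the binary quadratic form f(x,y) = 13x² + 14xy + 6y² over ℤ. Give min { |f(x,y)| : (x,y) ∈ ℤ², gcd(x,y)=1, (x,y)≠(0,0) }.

translate: b→-12 (≡14 mod 26), so (13,14,6)→(13,-12,5)
flip: (13,-12,5)→(5,12,13)
translate: b→2 (≡12 mod 10), so (5,12,13)→(5,2,6)
reduced (well bottom): (5,2,6) with a≤c, −a<b≤a
well minimum = a = 5

5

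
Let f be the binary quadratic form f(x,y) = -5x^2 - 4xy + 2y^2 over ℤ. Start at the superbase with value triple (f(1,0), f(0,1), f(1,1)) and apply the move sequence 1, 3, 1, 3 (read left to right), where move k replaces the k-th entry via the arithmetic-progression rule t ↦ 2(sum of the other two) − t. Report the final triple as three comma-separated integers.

start (-5,2,-7) = (f(1,0),f(0,1),f(1,1))
replace slot 1: 2·(2+(-7)) − (-5) = -5 → (-5,2,-7)
replace slot 3: 2·((-5)+2) − (-7) = 1 → (-5,2,1)
replace slot 1: 2·(2+1) − (-5) = 11 → (11,2,1)
replace slot 3: 2·(11+2) − 1 = 25 → (11,2,25)

11,2,25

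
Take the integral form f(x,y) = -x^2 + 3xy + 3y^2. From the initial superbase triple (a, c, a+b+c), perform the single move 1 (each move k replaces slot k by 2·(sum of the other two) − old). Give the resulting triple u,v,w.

start (-1,3,5) = (f(1,0),f(0,1),f(1,1))
replace slot 1: 2·(3+5) − (-1) = 17 → (17,3,5)

17,3,5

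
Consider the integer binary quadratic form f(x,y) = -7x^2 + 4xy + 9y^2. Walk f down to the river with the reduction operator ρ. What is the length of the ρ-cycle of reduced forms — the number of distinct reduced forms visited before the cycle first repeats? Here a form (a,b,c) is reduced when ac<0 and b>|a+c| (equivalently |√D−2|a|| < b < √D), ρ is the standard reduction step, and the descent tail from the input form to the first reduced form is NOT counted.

D = 268, ⌊√D⌋ = 16
river: ρ → (9,14,-2)
river: ρ → (-2,14,9)
river: ρ → (9,4,-7)
river: ρ → (-7,10,6)
river: ρ → (6,14,-3)
river: ρ → (-3,16,1)
river: ρ → (1,16,-3)
river: ρ → (-3,14,6)
river: ρ → (6,10,-7)
river: ρ → (-7,4,9)
ρ-cycle length = 10 (tail of 0 descent steps not counted)

10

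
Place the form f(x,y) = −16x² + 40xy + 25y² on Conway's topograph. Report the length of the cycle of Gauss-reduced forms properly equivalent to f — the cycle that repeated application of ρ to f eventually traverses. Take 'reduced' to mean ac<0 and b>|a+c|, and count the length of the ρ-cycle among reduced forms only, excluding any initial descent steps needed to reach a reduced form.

D = 3200, ⌊√D⌋ = 56
river: ρ → (25,10,-31)
river: ρ → (-31,52,4)
river: ρ → (4,52,-31)
river: ρ → (-31,10,25)
river: ρ → (25,40,-16)
river: ρ → (-16,56,1)
river: ρ → (1,56,-16)
river: ρ → (-16,40,25)
ρ-cycle length = 8 (tail of 0 descent steps not counted)

8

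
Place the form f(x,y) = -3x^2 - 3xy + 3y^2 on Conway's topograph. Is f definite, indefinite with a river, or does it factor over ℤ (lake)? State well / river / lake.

D = b²−4ac = (-3)² − 4·(-3)·3 = 45
D > 0 non-square ⇒ indefinite ⇒ periodic river

river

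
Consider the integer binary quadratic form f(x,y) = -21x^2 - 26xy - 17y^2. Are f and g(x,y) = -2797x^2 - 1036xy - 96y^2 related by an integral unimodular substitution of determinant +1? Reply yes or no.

D₁ = -752, D₂ = -752
f is negative-definite; reduce −f:
−f: translate: b→-16 (≡26 mod 42), so (21,26,17)→(21,-16,12)
−f: flip: (21,-16,12)→(12,16,21)
−f: translate: b→-8 (≡16 mod 24), so (12,16,21)→(12,-8,17)
−f: reduced (well bottom): (12,-8,17) with a≤c, −a<b≤a
flip sign back: reduced form of f is (-12,8,-17)
g is negative-definite; reduce −g:
−g: flip: (2797,1036,96)→(96,-1036,2797)
−g: translate: b→-76 (≡-1036 mod 192), so (96,-1036,2797)→(96,-76,17)
−g: flip: (96,-76,17)→(17,76,96)
−g: translate: b→8 (≡76 mod 34), so (17,76,96)→(17,8,12)
−g: flip: (17,8,12)→(12,-8,17)
−g: reduced (well bottom): (12,-8,17) with a≤c, −a<b≤a
flip sign back: reduced form of g is (-12,8,-17)
reduced forms (-12, 8, -17) vs (-12, 8, -17) ⇒ equivalent

yes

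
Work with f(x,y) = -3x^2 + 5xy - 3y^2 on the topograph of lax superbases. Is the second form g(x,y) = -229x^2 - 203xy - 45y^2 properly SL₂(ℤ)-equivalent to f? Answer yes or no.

D₁ = -11, D₂ = -11
f is negative-definite; reduce −f:
−f: translate: b→1 (≡-5 mod 6), so (3,-5,3)→(3,1,1)
−f: flip: (3,1,1)→(1,-1,3)
−f: translate: b→1 (≡-1 mod 2), so (1,-1,3)→(1,1,3)
−f: reduced (well bottom): (1,1,3) with a≤c, −a<b≤a
flip sign back: reduced form of f is (-1,-1,-3)
g is negative-definite; reduce −g:
−g: flip: (229,203,45)→(45,-203,229)
−g: translate: b→-23 (≡-203 mod 90), so (45,-203,229)→(45,-23,3)
−g: flip: (45,-23,3)→(3,23,45)
−g: translate: b→-1 (≡23 mod 6), so (3,23,45)→(3,-1,1)
−g: flip: (3,-1,1)→(1,1,3)
−g: reduced (well bottom): (1,1,3) with a≤c, −a<b≤a
flip sign back: reduced form of g is (-1,-1,-3)
reduced forms (-1, -1, -3) vs (-1, -1, -3) ⇒ equivalent

yes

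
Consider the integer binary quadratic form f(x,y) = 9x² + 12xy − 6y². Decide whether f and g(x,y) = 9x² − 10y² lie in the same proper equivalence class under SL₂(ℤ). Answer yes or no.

D₁ = 360, D₂ = 360
river cycle of f (length 6): (-6, 12, 9), (9, 6, -9), (-9, 12, 6), (6, 12, -9), (-9, 6, 9), (9, 12, -6)
river cycle of g (length 2): (9, 18, -1), (-1, 18, 9)
cycles differ ⇒ inequivalent

no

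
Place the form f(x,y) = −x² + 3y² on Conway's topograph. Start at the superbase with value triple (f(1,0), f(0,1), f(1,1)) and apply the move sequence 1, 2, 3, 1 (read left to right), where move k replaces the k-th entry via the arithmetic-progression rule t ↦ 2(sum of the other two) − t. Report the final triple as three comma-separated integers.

start (-1,3,2) = (f(1,0),f(0,1),f(1,1))
replace slot 1: 2·(3+2) − (-1) = 11 → (11,3,2)
replace slot 2: 2·(11+2) − 3 = 23 → (11,23,2)
replace slot 3: 2·(11+23) − 2 = 66 → (11,23,66)
replace slot 1: 2·(23+66) − 11 = 167 → (167,23,66)

167,23,66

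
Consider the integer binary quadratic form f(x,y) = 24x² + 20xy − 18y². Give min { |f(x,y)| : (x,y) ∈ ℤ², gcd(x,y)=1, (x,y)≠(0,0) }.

river: ρ → (-18,16,26)
river: ρ → (26,36,-8)
river: ρ → (-8,44,6)
river: ρ → (6,40,-22)
river: ρ → (-22,4,24)
river: ρ → (24,44,-2)
river: ρ → (-2,44,24)
river: ρ → (24,4,-22)
river: ρ → (-22,40,6)
river: ρ → (6,44,-8)
river: ρ → (-8,36,26)
river: ρ → (26,16,-18)
river: ρ → (-18,20,24)
river: ρ → (24,28,-14)
river: ρ → (-14,28,24)
river: ρ → (24,20,-18)
closes: descent 0, river 16
min |a| on river = 2

2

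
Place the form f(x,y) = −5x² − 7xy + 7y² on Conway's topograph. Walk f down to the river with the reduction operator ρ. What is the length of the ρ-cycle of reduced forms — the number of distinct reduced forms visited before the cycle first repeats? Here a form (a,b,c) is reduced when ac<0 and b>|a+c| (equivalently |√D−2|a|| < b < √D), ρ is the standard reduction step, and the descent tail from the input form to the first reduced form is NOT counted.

D = 189, ⌊√D⌋ = 13
descent: ρ → (7,7,-5)  [lands on river]
river: ρ → (-5,13,1)
river: ρ → (1,13,-5)
river: ρ → (-5,7,7)
ρ-cycle length = 4 (tail of 1 descent step not counted)

4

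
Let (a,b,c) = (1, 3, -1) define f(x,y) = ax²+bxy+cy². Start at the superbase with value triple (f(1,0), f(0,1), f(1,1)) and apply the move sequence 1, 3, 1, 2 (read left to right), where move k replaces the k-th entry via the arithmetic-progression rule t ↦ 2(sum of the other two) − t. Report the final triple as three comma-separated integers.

start (1,-1,3) = (f(1,0),f(0,1),f(1,1))
replace slot 1: 2·((-1)+3) − 1 = 3 → (3,-1,3)
replace slot 3: 2·(3+(-1)) − 3 = 1 → (3,-1,1)
replace slot 1: 2·((-1)+1) − 3 = -3 → (-3,-1,1)
replace slot 2: 2·((-3)+1) − (-1) = -3 → (-3,-3,1)

-3,-3,1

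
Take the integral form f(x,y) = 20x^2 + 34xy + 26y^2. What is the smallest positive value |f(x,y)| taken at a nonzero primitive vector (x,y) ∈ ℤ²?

translate: b→-6 (≡34 mod 40), so (20,34,26)→(20,-6,12)
flip: (20,-6,12)→(12,6,20)
reduced (well bottom): (12,6,20) with a≤c, −a<b≤a
well minimum = a = 12

12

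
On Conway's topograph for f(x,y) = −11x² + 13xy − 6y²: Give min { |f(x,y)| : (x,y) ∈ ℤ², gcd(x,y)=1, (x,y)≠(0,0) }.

translate: b→9 (≡-13 mod 22), so (11,-13,6)→(11,9,4)
flip: (11,9,4)→(4,-9,11)
translate: b→-1 (≡-9 mod 8), so (4,-9,11)→(4,-1,6)
reduced (well bottom): (4,-1,6) with a≤c, −a<b≤a
well minimum |f| = |-4| = 4 (negative-definite)

4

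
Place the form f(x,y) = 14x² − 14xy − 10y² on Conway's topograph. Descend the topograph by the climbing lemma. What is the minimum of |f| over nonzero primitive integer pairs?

descent: ρ → (-10,14,14)  [lands on river]
river: ρ → (14,14,-10)
river: ρ → (-10,26,2)
river: ρ → (2,26,-10)
closes: descent 1, river 4
min |a| on river = 2

2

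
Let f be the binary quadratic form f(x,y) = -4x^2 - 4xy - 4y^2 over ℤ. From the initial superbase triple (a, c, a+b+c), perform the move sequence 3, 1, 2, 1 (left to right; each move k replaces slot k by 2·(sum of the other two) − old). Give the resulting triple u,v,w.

start (-4,-4,-12) = (f(1,0),f(0,1),f(1,1))
replace slot 3: 2·((-4)+(-4)) − (-12) = -4 → (-4,-4,-4)
replace slot 1: 2·((-4)+(-4)) − (-4) = -12 → (-12,-4,-4)
replace slot 2: 2·((-12)+(-4)) − (-4) = -28 → (-12,-28,-4)
replace slot 1: 2·((-28)+(-4)) − (-12) = -52 → (-52,-28,-4)

-52,-28,-4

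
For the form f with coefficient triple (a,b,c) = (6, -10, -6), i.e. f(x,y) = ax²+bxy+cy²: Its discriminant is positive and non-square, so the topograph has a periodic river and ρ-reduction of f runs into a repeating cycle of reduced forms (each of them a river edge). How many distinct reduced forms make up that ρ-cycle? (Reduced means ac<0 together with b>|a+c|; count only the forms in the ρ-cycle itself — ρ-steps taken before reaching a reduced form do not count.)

D = 244, ⌊√D⌋ = 15
descent: ρ → (-6,10,6)  [lands on river]
river: ρ → (6,14,-2)
river: ρ → (-2,14,6)
river: ρ → (6,10,-6)
river: ρ → (-6,14,2)
river: ρ → (2,14,-6)
ρ-cycle length = 6 (tail of 1 descent step not counted)

6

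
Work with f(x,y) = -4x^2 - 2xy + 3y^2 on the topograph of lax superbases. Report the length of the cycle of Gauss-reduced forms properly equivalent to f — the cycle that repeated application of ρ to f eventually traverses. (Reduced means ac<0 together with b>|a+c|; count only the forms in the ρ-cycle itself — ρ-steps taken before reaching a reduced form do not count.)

D = 52, ⌊√D⌋ = 7
descent: ρ → (3,2,-4)  [lands on river]
river: ρ → (-4,6,1)
river: ρ → (1,6,-4)
river: ρ → (-4,2,3)
river: ρ → (3,4,-3)
river: ρ → (-3,2,4)
river: ρ → (4,6,-1)
river: ρ → (-1,6,4)
river: ρ → (4,2,-3)
river: ρ → (-3,4,3)
ρ-cycle length = 10 (tail of 1 descent step not counted)

10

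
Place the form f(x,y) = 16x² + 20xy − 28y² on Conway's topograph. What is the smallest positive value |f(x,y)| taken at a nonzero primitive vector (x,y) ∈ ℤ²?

river: ρ → (-28,36,8)
river: ρ → (8,44,-8)
river: ρ → (-8,36,28)
river: ρ → (28,20,-16)
river: ρ → (-16,44,4)
river: ρ → (4,44,-16)
river: ρ → (-16,20,28)
river: ρ → (28,36,-8)
river: ρ → (-8,44,8)
river: ρ → (8,36,-28)
river: ρ → (-28,20,16)
river: ρ → (16,44,-4)
river: ρ → (-4,44,16)
river: ρ → (16,20,-28)
closes: descent 0, river 14
min |a| on river = 4

4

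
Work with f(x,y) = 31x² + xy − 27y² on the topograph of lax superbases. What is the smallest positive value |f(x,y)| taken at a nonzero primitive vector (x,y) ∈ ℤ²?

descent: ρ → (-27,53,5)  [lands on river]
river: ρ → (5,57,-5)
river: ρ → (-5,53,27)
river: ρ → (27,55,-3)
river: ρ → (-3,53,45)
river: ρ → (45,37,-11)
river: ρ → (-11,51,17)
river: ρ → (17,51,-11)
river: ρ → (-11,37,45)
river: ρ → (45,53,-3)
river: ρ → (-3,55,27)
river: ρ → (27,53,-5)
river: ρ → (-5,57,5)
river: ρ → (5,53,-27)
river: ρ → (-27,55,3)
river: ρ → (3,53,-45)
river: ρ → (-45,37,11)
river: ρ → (11,51,-17)
river: ρ → (-17,51,11)
river: ρ → (11,37,-45)
river: ρ → (-45,53,3)
river: ρ → (3,55,-27)
closes: descent 1, river 22
min |a| on river = 3

3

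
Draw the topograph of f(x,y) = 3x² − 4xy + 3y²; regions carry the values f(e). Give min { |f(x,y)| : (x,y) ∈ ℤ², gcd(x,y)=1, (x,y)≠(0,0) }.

translate: b→2 (≡-4 mod 6), so (3,-4,3)→(3,2,2)
flip: (3,2,2)→(2,-2,3)
translate: b→2 (≡-2 mod 4), so (2,-2,3)→(2,2,3)
reduced (well bottom): (2,2,3) with a≤c, −a<b≤a
well minimum = a = 2

2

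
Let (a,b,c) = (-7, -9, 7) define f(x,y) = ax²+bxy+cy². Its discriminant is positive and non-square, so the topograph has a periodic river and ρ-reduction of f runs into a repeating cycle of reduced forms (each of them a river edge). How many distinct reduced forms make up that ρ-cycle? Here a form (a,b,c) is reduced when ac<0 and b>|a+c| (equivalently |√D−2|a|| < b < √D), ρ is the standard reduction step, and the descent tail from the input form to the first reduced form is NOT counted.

D = 277, ⌊√D⌋ = 16
descent: ρ → (7,9,-7)  [lands on river]
river: ρ → (-7,5,9)
river: ρ → (9,13,-3)
river: ρ → (-3,11,13)
river: ρ → (13,15,-1)
river: ρ → (-1,15,13)
river: ρ → (13,11,-3)
river: ρ → (-3,13,9)
river: ρ → (9,5,-7)
river: ρ → (-7,9,7)
river: ρ → (7,5,-9)
river: ρ → (-9,13,3)
river: ρ → (3,11,-13)
river: ρ → (-13,15,1)
river: ρ → (1,15,-13)
river: ρ → (-13,11,3)
river: ρ → (3,13,-9)
river: ρ → (-9,5,7)
ρ-cycle length = 18 (tail of 1 descent step not counted)

18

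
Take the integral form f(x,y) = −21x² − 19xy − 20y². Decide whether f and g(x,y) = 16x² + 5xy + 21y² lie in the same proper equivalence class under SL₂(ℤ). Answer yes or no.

D₁ = -1319, D₂ = -1319
f is negative-definite; reduce −f:
−f: flip: (21,19,20)→(20,-19,21)
−f: reduced (well bottom): (20,-19,21) with a≤c, −a<b≤a
flip sign back: reduced form of f is (-20,19,-21)
g: reduced (well bottom): (16,5,21) with a≤c, −a<b≤a
reduced forms (-20, 19, -21) vs (16, 5, 21) ⇒ inequivalent

no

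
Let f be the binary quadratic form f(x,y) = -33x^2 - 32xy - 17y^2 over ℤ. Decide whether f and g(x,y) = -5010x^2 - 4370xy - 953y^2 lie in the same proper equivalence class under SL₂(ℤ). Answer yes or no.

D₁ = -1220, D₂ = -1220
f is negative-definite; reduce −f:
−f: flip: (33,32,17)→(17,-32,33)
−f: translate: b→2 (≡-32 mod 34), so (17,-32,33)→(17,2,18)
−f: reduced (well bottom): (17,2,18) with a≤c, −a<b≤a
flip sign back: reduced form of f is (-17,-2,-18)
g is negative-definite; reduce −g:
−g: flip: (5010,4370,953)→(953,-4370,5010)
−g: translate: b→-558 (≡-4370 mod 1906), so (953,-4370,5010)→(953,-558,82)
−g: flip: (953,-558,82)→(82,558,953)
−g: translate: b→66 (≡558 mod 164), so (82,558,953)→(82,66,17)
−g: flip: (82,66,17)→(17,-66,82)
−g: translate: b→2 (≡-66 mod 34), so (17,-66,82)→(17,2,18)
−g: reduced (well bottom): (17,2,18) with a≤c, −a<b≤a
flip sign back: reduced form of g is (-17,-2,-18)
reduced forms (-17, -2, -18) vs (-17, -2, -18) ⇒ equivalent

yes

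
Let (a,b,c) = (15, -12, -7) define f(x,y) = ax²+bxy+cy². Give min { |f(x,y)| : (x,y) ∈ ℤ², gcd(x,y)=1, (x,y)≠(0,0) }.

descent: ρ → (-7,12,15)  [lands on river]
river: ρ → (15,18,-4)
river: ρ → (-4,22,5)
river: ρ → (5,18,-12)
river: ρ → (-12,6,11)
river: ρ → (11,16,-7)
closes: descent 1, river 6
min |a| on river = 4

4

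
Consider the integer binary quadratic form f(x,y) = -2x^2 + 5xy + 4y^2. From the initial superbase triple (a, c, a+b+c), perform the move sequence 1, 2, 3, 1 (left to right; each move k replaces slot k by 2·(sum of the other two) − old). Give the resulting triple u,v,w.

start (-2,4,7) = (f(1,0),f(0,1),f(1,1))
replace slot 1: 2·(4+7) − (-2) = 24 → (24,4,7)
replace slot 2: 2·(24+7) − 4 = 58 → (24,58,7)
replace slot 3: 2·(24+58) − 7 = 157 → (24,58,157)
replace slot 1: 2·(58+157) − 24 = 406 → (406,58,157)

406,58,157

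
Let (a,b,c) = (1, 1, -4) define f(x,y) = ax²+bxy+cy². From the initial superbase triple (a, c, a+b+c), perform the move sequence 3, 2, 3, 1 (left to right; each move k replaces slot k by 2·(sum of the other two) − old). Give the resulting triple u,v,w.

start (1,-4,-2) = (f(1,0),f(0,1),f(1,1))
replace slot 3: 2·(1+(-4)) − (-2) = -4 → (1,-4,-4)
replace slot 2: 2·(1+(-4)) − (-4) = -2 → (1,-2,-4)
replace slot 3: 2·(1+(-2)) − (-4) = 2 → (1,-2,2)
replace slot 1: 2·((-2)+2) − 1 = -1 → (-1,-2,2)

-1,-2,2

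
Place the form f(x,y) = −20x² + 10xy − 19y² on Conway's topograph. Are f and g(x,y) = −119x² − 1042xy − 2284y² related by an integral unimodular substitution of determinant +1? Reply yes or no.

D₁ = -1420, D₂ = -1420
f is negative-definite; reduce −f:
−f: flip: (20,-10,19)→(19,10,20)
−f: reduced (well bottom): (19,10,20) with a≤c, −a<b≤a
flip sign back: reduced form of f is (-19,-10,-20)
g is negative-definite; reduce −g:
−g: translate: b→90 (≡1042 mod 238), so (119,1042,2284)→(119,90,20)
−g: flip: (119,90,20)→(20,-90,119)
−g: translate: b→-10 (≡-90 mod 40), so (20,-90,119)→(20,-10,19)
−g: flip: (20,-10,19)→(19,10,20)
−g: reduced (well bottom): (19,10,20) with a≤c, −a<b≤a
flip sign back: reduced form of g is (-19,-10,-20)
reduced forms (-19, -10, -20) vs (-19, -10, -20) ⇒ equivalent

yes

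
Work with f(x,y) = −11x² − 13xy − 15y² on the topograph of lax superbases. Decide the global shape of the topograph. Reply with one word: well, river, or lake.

D = b²−4ac = (-13)² − 4·(-11)·(-15) = -491
D < 0 ⇒ definite ⇒ every region one sign ⇒ single well

well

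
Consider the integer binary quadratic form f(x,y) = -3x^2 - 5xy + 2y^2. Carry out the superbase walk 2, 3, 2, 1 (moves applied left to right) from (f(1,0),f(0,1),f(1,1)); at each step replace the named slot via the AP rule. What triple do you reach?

start (-3,2,-6) = (f(1,0),f(0,1),f(1,1))
replace slot 2: 2·((-3)+(-6)) − 2 = -20 → (-3,-20,-6)
replace slot 3: 2·((-3)+(-20)) − (-6) = -40 → (-3,-20,-40)
replace slot 2: 2·((-3)+(-40)) − (-20) = -66 → (-3,-66,-40)
replace slot 1: 2·((-66)+(-40)) − (-3) = -209 → (-209,-66,-40)

-209,-66,-40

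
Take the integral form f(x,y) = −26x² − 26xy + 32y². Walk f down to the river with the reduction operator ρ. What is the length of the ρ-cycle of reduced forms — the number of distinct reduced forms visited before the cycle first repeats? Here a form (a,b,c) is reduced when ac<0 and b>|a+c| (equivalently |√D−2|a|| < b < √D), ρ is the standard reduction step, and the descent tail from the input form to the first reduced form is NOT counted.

D = 4004, ⌊√D⌋ = 63
descent: ρ → (32,26,-26)  [lands on river]
river: ρ → (-26,26,32)
river: ρ → (32,38,-20)
river: ρ → (-20,42,28)
river: ρ → (28,14,-34)
river: ρ → (-34,54,8)
river: ρ → (8,58,-20)
river: ρ → (-20,62,2)
river: ρ → (2,62,-20)
river: ρ → (-20,58,8)
river: ρ → (8,54,-34)
river: ρ → (-34,14,28)
river: ρ → (28,42,-20)
river: ρ → (-20,38,32)
ρ-cycle length = 14 (tail of 1 descent step not counted)

14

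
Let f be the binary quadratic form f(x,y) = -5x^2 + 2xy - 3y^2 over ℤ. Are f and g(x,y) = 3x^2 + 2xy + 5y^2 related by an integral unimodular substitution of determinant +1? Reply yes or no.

D₁ = -56, D₂ = -56
f is negative-definite; reduce −f:
−f: flip: (5,-2,3)→(3,2,5)
−f: reduced (well bottom): (3,2,5) with a≤c, −a<b≤a
flip sign back: reduced form of f is (-3,-2,-5)
g: reduced (well bottom): (3,2,5) with a≤c, −a<b≤a
reduced forms (-3, -2, -5) vs (3, 2, 5) ⇒ inequivalent

no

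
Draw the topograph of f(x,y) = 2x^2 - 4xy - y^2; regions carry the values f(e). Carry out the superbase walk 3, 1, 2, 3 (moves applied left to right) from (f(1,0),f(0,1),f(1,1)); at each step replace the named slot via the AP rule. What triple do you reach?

start (2,-1,-3) = (f(1,0),f(0,1),f(1,1))
replace slot 3: 2·(2+(-1)) − (-3) = 5 → (2,-1,5)
replace slot 1: 2·((-1)+5) − 2 = 6 → (6,-1,5)
replace slot 2: 2·(6+5) − (-1) = 23 → (6,23,5)
replace slot 3: 2·(6+23) − 5 = 53 → (6,23,53)

6,23,53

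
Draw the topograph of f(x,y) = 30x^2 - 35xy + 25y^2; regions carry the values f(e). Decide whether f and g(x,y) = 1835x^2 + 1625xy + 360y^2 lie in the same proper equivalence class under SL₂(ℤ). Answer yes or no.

D₁ = -1775, D₂ = -1775
f: translate: b→25 (≡-35 mod 60), so (30,-35,25)→(30,25,20)
f: flip: (30,25,20)→(20,-25,30)
f: translate: b→15 (≡-25 mod 40), so (20,-25,30)→(20,15,25)
f: reduced (well bottom): (20,15,25) with a≤c, −a<b≤a
g: flip: (1835,1625,360)→(360,-1625,1835)
g: translate: b→-185 (≡-1625 mod 720), so (360,-1625,1835)→(360,-185,25)
g: flip: (360,-185,25)→(25,185,360)
g: translate: b→-15 (≡185 mod 50), so (25,185,360)→(25,-15,20)
g: flip: (25,-15,20)→(20,15,25)
g: reduced (well bottom): (20,15,25) with a≤c, −a<b≤a
reduced forms (20, 15, 25) vs (20, 15, 25) ⇒ equivalent

yes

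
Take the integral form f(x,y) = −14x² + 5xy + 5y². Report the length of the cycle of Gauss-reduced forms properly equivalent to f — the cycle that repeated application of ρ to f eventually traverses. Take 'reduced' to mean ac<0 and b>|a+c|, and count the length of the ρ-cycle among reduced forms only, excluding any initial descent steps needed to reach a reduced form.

D = 305, ⌊√D⌋ = 17
descent: ρ → (5,15,-4)  [lands on river]
river: ρ → (-4,17,1)
river: ρ → (1,17,-4)
river: ρ → (-4,15,5)
ρ-cycle length = 4 (tail of 1 descent step not counted)

4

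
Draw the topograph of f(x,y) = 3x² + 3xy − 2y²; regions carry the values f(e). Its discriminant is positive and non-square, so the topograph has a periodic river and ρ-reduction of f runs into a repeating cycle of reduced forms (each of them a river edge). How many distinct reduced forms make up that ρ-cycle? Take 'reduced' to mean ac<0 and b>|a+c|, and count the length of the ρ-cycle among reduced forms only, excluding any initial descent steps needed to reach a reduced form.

D = 33, ⌊√D⌋ = 5
river: ρ → (-2,5,1)
river: ρ → (1,5,-2)
river: ρ → (-2,3,3)
river: ρ → (3,3,-2)
ρ-cycle length = 4 (tail of 0 descent steps not counted)

4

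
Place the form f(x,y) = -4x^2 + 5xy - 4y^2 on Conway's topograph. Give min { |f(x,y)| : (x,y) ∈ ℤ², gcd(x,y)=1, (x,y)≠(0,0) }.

translate: b→3 (≡-5 mod 8), so (4,-5,4)→(4,3,3)
flip: (4,3,3)→(3,-3,4)
translate: b→3 (≡-3 mod 6), so (3,-3,4)→(3,3,4)
reduced (well bottom): (3,3,4) with a≤c, −a<b≤a
well minimum |f| = |-3| = 3 (negative-definite)

3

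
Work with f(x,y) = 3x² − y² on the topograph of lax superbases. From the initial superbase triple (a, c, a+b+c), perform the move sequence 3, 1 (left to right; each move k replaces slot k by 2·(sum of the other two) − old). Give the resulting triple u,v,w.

start (3,-1,2) = (f(1,0),f(0,1),f(1,1))
replace slot 3: 2·(3+(-1)) − 2 = 2 → (3,-1,2)
replace slot 1: 2·((-1)+2) − 3 = -1 → (-1,-1,2)

-1,-1,2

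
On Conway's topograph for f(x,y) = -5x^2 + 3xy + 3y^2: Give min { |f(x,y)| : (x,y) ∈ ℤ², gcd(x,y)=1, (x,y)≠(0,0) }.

river: ρ → (3,3,-5)
river: ρ → (-5,7,1)
river: ρ → (1,7,-5)
river: ρ → (-5,3,3)
closes: descent 0, river 4
min |a| on river = 1

1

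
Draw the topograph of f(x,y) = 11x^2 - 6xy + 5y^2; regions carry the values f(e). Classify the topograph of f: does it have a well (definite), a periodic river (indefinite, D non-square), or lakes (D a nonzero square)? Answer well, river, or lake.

D = b²−4ac = (-6)² − 4·11·5 = -184
D < 0 ⇒ definite ⇒ every region one sign ⇒ single well

well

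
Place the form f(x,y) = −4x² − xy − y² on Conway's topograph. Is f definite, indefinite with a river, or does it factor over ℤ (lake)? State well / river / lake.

D = b²−4ac = (-1)² − 4·(-4)·(-1) = -15
D < 0 ⇒ definite ⇒ every region one sign ⇒ single well

well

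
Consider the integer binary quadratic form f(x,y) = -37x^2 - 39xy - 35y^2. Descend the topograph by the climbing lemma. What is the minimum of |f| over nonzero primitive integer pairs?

translate: b→-35 (≡39 mod 74), so (37,39,35)→(37,-35,33)
flip: (37,-35,33)→(33,35,37)
translate: b→-31 (≡35 mod 66), so (33,35,37)→(33,-31,35)
reduced (well bottom): (33,-31,35) with a≤c, −a<b≤a
well minimum |f| = |-33| = 33 (negative-definite)

33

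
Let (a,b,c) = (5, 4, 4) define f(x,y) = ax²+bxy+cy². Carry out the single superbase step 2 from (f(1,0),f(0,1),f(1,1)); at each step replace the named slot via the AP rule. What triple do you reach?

start (5,4,13) = (f(1,0),f(0,1),f(1,1))
replace slot 2: 2·(5+13) − 4 = 32 → (5,32,13)

5,32,13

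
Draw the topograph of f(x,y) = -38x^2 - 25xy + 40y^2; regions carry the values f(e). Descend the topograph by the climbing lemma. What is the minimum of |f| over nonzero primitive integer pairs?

descent: ρ → (40,25,-38)  [lands on river]
river: ρ → (-38,51,27)
river: ρ → (27,57,-32)
river: ρ → (-32,71,13)
river: ρ → (13,59,-62)
river: ρ → (-62,65,10)
river: ρ → (10,75,-27)
river: ρ → (-27,33,52)
river: ρ → (52,71,-8)
river: ρ → (-8,73,43)
river: ρ → (43,13,-38)
river: ρ → (-38,63,18)
river: ρ → (18,81,-2)
river: ρ → (-2,79,58)
river: ρ → (58,37,-23)
river: ρ → (-23,55,40)
closes: descent 1, river 16
min |a| on river = 2

2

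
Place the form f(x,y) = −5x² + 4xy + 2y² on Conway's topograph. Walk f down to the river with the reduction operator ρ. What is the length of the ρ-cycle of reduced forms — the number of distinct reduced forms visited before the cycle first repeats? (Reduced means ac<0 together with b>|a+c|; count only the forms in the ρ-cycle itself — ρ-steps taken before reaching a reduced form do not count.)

D = 56, ⌊√D⌋ = 7
river: ρ → (2,4,-5)
river: ρ → (-5,6,1)
river: ρ → (1,6,-5)
river: ρ → (-5,4,2)
ρ-cycle length = 4 (tail of 0 descent steps not counted)

4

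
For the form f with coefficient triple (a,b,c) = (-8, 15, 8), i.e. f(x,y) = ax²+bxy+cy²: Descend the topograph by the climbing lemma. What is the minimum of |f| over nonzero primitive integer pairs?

river: ρ → (8,17,-6)
river: ρ → (-6,19,5)
river: ρ → (5,21,-2)
river: ρ → (-2,19,15)
river: ρ → (15,11,-6)
river: ρ → (-6,13,13)
river: ρ → (13,13,-6)
river: ρ → (-6,11,15)
river: ρ → (15,19,-2)
river: ρ → (-2,21,5)
river: ρ → (5,19,-6)
river: ρ → (-6,17,8)
river: ρ → (8,15,-8)
river: ρ → (-8,17,6)
river: ρ → (6,19,-5)
river: ρ → (-5,21,2)
river: ρ → (2,19,-15)
river: ρ → (-15,11,6)
river: ρ → (6,13,-13)
river: ρ → (-13,13,6)
river: ρ → (6,11,-15)
river: ρ → (-15,19,2)
river: ρ → (2,21,-5)
river: ρ → (-5,19,6)
river: ρ → (6,17,-8)
river: ρ → (-8,15,8)
closes: descent 0, river 26
min |a| on river = 2

2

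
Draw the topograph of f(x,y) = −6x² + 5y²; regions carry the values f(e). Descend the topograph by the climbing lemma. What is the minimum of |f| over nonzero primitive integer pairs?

descent: ρ → (5,10,-1)  [lands on river]
river: ρ → (-1,10,5)
closes: descent 1, river 2
min |a| on river = 1

1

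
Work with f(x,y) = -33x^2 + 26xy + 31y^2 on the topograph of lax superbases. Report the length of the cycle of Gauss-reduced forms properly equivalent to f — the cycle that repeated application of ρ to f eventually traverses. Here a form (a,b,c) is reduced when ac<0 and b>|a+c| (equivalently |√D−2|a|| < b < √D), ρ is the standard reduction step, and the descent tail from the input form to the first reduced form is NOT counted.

D = 4768, ⌊√D⌋ = 69
river: ρ → (31,36,-28)
river: ρ → (-28,20,39)
river: ρ → (39,58,-9)
river: ρ → (-9,68,4)
river: ρ → (4,68,-9)
river: ρ → (-9,58,39)
river: ρ → (39,20,-28)
river: ρ → (-28,36,31)
river: ρ → (31,26,-33)
river: ρ → (-33,40,24)
river: ρ → (24,56,-17)
river: ρ → (-17,46,39)
river: ρ → (39,32,-24)
river: ρ → (-24,64,7)
river: ρ → (7,62,-33)
river: ρ → (-33,4,36)
river: ρ → (36,68,-1)
river: ρ → (-1,68,36)
river: ρ → (36,4,-33)
river: ρ → (-33,62,7)
river: ρ → (7,64,-24)
river: ρ → (-24,32,39)
river: ρ → (39,46,-17)
river: ρ → (-17,56,24)
river: ρ → (24,40,-33)
river: ρ → (-33,26,31)
ρ-cycle length = 26 (tail of 0 descent steps not counted)

26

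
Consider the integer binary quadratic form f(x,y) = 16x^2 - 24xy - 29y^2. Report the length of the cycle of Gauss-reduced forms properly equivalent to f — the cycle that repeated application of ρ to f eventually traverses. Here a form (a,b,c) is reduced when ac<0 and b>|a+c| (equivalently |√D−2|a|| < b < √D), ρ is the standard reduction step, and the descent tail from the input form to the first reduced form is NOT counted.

D = 2432, ⌊√D⌋ = 49
descent: ρ → (-29,24,16)  [lands on river]
river: ρ → (16,40,-13)
river: ρ → (-13,38,19)
river: ρ → (19,38,-13)
river: ρ → (-13,40,16)
river: ρ → (16,24,-29)
river: ρ → (-29,34,11)
river: ρ → (11,32,-32)
river: ρ → (-32,32,11)
river: ρ → (11,34,-29)
ρ-cycle length = 10 (tail of 1 descent step not counted)

10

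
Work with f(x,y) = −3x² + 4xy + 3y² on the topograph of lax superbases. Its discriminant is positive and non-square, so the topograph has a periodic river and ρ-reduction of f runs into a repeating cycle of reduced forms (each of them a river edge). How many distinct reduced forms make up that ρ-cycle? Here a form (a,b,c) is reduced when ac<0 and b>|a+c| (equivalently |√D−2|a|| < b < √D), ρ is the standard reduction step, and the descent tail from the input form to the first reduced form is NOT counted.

D = 52, ⌊√D⌋ = 7
river: ρ → (3,2,-4)
river: ρ → (-4,6,1)
river: ρ → (1,6,-4)
river: ρ → (-4,2,3)
river: ρ → (3,4,-3)
river: ρ → (-3,2,4)
river: ρ → (4,6,-1)
river: ρ → (-1,6,4)
river: ρ → (4,2,-3)
river: ρ → (-3,4,3)
ρ-cycle length = 10 (tail of 0 descent steps not counted)

10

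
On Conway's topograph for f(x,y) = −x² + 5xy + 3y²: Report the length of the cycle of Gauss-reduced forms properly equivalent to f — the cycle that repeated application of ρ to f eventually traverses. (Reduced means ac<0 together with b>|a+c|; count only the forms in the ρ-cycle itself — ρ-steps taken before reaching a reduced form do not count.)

D = 37, ⌊√D⌋ = 6
river: ρ → (3,1,-3)
river: ρ → (-3,5,1)
river: ρ → (1,5,-3)
river: ρ → (-3,1,3)
river: ρ → (3,5,-1)
river: ρ → (-1,5,3)
ρ-cycle length = 6 (tail of 0 descent steps not counted)

6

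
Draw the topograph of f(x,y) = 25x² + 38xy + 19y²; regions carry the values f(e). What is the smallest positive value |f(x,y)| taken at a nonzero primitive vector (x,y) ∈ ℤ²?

translate: b→-12 (≡38 mod 50), so (25,38,19)→(25,-12,6)
flip: (25,-12,6)→(6,12,25)
translate: b→0 (≡12 mod 12), so (6,12,25)→(6,0,19)
reduced (well bottom): (6,0,19) with a≤c, −a<b≤a
well minimum = a = 6

6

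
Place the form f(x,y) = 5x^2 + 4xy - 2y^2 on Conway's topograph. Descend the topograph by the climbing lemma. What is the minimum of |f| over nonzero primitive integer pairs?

river: ρ → (-2,4,5)
river: ρ → (5,6,-1)
river: ρ → (-1,6,5)
river: ρ → (5,4,-2)
closes: descent 0, river 4
min |a| on river = 1

1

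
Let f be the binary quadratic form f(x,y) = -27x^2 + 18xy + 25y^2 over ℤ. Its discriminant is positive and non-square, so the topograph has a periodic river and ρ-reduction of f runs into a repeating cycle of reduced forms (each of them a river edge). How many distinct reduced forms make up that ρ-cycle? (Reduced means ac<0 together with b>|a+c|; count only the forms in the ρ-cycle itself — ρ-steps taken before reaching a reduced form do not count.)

D = 3024, ⌊√D⌋ = 54
river: ρ → (25,32,-20)
river: ρ → (-20,48,9)
river: ρ → (9,42,-35)
river: ρ → (-35,28,16)
river: ρ → (16,36,-27)
river: ρ → (-27,18,25)
ρ-cycle length = 6 (tail of 0 descent steps not counted)

6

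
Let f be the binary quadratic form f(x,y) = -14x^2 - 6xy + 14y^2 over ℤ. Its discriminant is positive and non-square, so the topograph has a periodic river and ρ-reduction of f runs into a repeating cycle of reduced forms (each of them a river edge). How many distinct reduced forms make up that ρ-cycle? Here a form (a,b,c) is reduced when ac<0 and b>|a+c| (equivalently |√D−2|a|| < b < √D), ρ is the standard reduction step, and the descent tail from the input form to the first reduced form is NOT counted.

D = 820, ⌊√D⌋ = 28
descent: ρ → (14,6,-14)  [lands on river]
river: ρ → (-14,22,6)
river: ρ → (6,26,-6)
river: ρ → (-6,22,14)
ρ-cycle length = 4 (tail of 1 descent step not counted)

4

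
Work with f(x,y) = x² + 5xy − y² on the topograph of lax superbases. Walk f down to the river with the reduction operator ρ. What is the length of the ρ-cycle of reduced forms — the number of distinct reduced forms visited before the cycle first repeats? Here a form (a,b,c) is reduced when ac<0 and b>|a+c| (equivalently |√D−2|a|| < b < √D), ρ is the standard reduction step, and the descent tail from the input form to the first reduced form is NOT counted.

D = 29, ⌊√D⌋ = 5
river: ρ → (-1,5,1)
river: ρ → (1,5,-1)
ρ-cycle length = 2 (tail of 0 descent steps not counted)

2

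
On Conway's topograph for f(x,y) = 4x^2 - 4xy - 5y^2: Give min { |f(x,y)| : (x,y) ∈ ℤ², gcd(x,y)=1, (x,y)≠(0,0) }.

descent: ρ → (-5,4,4)  [lands on river]
river: ρ → (4,4,-5)
river: ρ → (-5,6,3)
river: ρ → (3,6,-5)
closes: descent 1, river 4
min |a| on river = 3

3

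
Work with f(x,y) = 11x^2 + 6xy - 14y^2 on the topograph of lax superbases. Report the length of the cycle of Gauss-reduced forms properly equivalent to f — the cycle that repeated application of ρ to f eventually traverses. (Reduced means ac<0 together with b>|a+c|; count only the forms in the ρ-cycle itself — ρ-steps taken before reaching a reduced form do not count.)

D = 652, ⌊√D⌋ = 25
river: ρ → (-14,22,3)
river: ρ → (3,20,-21)
river: ρ → (-21,22,2)
river: ρ → (2,22,-21)
river: ρ → (-21,20,3)
river: ρ → (3,22,-14)
river: ρ → (-14,6,11)
river: ρ → (11,16,-9)
river: ρ → (-9,20,7)
river: ρ → (7,22,-6)
river: ρ → (-6,14,19)
river: ρ → (19,24,-1)
river: ρ → (-1,24,19)
river: ρ → (19,14,-6)
river: ρ → (-6,22,7)
river: ρ → (7,20,-9)
river: ρ → (-9,16,11)
river: ρ → (11,6,-14)
ρ-cycle length = 18 (tail of 0 descent steps not counted)

18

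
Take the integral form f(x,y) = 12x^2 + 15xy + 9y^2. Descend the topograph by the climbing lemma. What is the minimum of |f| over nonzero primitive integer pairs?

translate: b→-9 (≡15 mod 24), so (12,15,9)→(12,-9,6)
flip: (12,-9,6)→(6,9,12)
translate: b→-3 (≡9 mod 12), so (6,9,12)→(6,-3,9)
reduced (well bottom): (6,-3,9) with a≤c, −a<b≤a
well minimum = a = 6

6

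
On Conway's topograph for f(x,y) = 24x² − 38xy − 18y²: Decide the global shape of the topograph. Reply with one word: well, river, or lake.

D = b²−4ac = (-38)² − 4·24·(-18) = 3172
D > 0 non-square ⇒ indefinite ⇒ periodic river

river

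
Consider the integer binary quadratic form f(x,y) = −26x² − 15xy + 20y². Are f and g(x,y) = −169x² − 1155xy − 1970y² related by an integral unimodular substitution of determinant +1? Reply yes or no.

D₁ = 2305, D₂ = 2305
river cycle of f (length 14): (20, 15, -26), (-26, 37, 9), (9, 35, -30), (-30, 25, 14), (14, 31, -24), (-24, 17, 21), (21, 25, -20), (-20, 15, 26), (26, 37, -9), (-9, 35, 30), … (4 more)
river cycle of g (length 14): (-26, 37, 9), (9, 35, -30), (-30, 25, 14), (14, 31, -24), (-24, 17, 21), (21, 25, -20), (-20, 15, 26), (26, 37, -9), (-9, 35, 30), (30, 25, -14), … (4 more)
cycles coincide ⇒ equivalent

yes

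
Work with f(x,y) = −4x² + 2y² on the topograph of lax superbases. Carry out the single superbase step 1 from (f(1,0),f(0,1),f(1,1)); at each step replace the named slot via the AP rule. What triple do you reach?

start (-4,2,-2) = (f(1,0),f(0,1),f(1,1))
replace slot 1: 2·(2+(-2)) − (-4) = 4 → (4,2,-2)

4,2,-2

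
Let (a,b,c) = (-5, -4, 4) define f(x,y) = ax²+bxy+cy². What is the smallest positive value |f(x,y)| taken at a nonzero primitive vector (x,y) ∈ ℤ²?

descent: ρ → (4,4,-5)  [lands on river]
river: ρ → (-5,6,3)
river: ρ → (3,6,-5)
river: ρ → (-5,4,4)
closes: descent 1, river 4
min |a| on river = 3

3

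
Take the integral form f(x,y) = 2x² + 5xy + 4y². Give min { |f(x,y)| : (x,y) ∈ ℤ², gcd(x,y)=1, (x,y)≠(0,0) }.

translate: b→1 (≡5 mod 4), so (2,5,4)→(2,1,1)
flip: (2,1,1)→(1,-1,2)
translate: b→1 (≡-1 mod 2), so (1,-1,2)→(1,1,2)
reduced (well bottom): (1,1,2) with a≤c, −a<b≤a
well minimum = a = 1

1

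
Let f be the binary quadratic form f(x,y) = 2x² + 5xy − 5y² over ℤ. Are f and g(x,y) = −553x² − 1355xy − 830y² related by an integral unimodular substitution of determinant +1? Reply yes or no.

D₁ = 65, D₂ = 65
river cycle of f (length 6): (-5, 5, 2), (2, 7, -2), (-2, 5, 5), (5, 5, -2), (-2, 7, 2), (2, 5, -5)
river cycle of g (length 6): (-5, 5, 2), (2, 7, -2), (-2, 5, 5), (5, 5, -2), (-2, 7, 2), (2, 5, -5)
cycles coincide ⇒ equivalent

yes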